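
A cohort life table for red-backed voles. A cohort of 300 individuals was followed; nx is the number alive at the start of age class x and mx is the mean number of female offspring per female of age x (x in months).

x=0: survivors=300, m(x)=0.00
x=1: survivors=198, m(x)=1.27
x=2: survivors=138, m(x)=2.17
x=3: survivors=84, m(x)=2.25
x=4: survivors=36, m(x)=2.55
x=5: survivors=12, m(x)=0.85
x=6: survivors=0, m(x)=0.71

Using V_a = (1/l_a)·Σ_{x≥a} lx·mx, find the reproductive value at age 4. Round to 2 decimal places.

lx = nx/n0 = nx/300: 1, 0.66, 0.46, 0.28, 0.12, 0.04, 0
lx·mx for x ≥ 4: 0.306, 0.034, 0 → sum = 0.34
V_4 = 0.34 / l_4 = 0.34 / 0.12 = 2.833333… → 2.83

2.83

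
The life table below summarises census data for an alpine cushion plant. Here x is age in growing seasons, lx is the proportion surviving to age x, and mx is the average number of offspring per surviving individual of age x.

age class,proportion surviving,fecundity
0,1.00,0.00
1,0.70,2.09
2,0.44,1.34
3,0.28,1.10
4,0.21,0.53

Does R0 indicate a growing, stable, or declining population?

R0 = Σ lx·mx = 0 + 1.463 + 0.5896 + 0.308 + 0.1113 = 2.4719
R0 > 1, so the population is growing.

growing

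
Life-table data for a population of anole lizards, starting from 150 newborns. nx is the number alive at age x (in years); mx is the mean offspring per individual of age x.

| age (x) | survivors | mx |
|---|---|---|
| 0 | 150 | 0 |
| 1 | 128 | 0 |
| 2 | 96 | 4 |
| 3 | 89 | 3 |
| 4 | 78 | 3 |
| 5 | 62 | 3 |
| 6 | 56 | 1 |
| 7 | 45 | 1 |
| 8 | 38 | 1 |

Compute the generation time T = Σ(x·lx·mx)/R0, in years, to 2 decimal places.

lx = nx/n0 = nx/150: 1, 0.85333…, 0.64, 0.59333…, 0.52, 0.41333…, 0.37333…, 0.3, 0.25333…
lx·mx: 0, 0, 2.56, 1.78…, 1.56, 1.24…, 0.373333…, 0.3, 0.253333… → R0 = 8.066667…
x·lx·mx: 0, 0, 5.12, 5.34…, 6.24, 6.2…, 2.24…, 2.1, 2.026667… → Σ = 29.266667…
T = 29.266667… / 8.066667… = 3.628099… → 3.63

3.63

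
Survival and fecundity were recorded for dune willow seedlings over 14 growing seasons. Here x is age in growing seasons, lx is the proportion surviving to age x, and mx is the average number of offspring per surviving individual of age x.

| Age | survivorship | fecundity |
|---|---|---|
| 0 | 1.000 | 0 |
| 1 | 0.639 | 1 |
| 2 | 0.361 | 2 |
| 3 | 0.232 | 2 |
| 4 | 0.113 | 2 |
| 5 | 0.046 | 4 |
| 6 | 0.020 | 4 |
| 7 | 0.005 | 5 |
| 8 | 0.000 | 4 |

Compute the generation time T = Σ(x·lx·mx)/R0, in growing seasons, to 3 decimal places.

lx·mx: 0, 0.639, 0.722, 0.464, 0.226, 0.184, 0.08, 0.025, 0 → R0 = 2.34
x·lx·mx: 0, 0.639, 1.444, 1.392, 0.904, 0.92, 0.48, 0.175, 0 → Σ = 5.954
T = 5.954 / 2.34 = 2.544444… → 2.544

2.544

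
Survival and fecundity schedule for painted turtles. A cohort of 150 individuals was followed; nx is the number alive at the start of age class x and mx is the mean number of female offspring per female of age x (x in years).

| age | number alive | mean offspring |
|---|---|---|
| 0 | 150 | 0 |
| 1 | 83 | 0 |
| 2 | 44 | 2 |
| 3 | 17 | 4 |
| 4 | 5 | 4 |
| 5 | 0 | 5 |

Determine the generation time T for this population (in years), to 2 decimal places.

2.61

lx = nx/n0 = nx/150: 1, 0.55333…, 0.29333…, 0.11333…, 0.03333…, 0
lx·mx: 0, 0, 0.586667…, 0.453333…, 0.133333…, 0 → R0 = 1.173333…
x·lx·mx: 0, 0, 1.173333…, 1.36…, 0.533333…, 0 → Σ = 3.066667…
T = 3.066667… / 1.173333… = 2.613636… → 2.61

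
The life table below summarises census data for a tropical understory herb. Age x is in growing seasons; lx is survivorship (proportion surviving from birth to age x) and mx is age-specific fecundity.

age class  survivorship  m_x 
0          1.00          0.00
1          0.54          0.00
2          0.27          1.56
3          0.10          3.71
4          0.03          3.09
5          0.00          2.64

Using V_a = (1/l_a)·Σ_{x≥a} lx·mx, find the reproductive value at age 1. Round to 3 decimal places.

lx·mx for x ≥ 1: 0, 0.4212, 0.371, 0.0927, 0 → sum = 0.8849
V_1 = 0.8849 / l_1 = 0.8849 / 0.54 = 1.638704… → 1.639

1.639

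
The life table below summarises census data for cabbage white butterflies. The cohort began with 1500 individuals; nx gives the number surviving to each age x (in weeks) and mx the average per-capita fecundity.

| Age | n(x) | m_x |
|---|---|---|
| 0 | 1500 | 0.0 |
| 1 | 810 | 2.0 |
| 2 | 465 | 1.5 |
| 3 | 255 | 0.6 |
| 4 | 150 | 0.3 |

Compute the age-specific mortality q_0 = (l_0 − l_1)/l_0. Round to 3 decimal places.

0.460

lx = nx/n0 = nx/1500: 1, 0.54, 0.31, 0.17, 0.1
q_0 = (l_0 − l_1) / l_0 = (1 − 0.54) / 1
     = 0.46 / 1 = 0.46 → 0.460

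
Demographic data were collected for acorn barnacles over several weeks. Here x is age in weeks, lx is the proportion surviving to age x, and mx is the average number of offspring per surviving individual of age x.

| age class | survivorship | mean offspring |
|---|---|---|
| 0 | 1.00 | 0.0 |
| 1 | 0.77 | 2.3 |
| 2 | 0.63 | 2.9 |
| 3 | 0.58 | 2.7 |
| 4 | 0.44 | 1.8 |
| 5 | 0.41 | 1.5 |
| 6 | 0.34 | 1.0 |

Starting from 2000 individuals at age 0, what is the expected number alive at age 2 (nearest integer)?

1260

Expected survivors = N0 · l_2 = 2000 × 0.63 = 1260 → 1260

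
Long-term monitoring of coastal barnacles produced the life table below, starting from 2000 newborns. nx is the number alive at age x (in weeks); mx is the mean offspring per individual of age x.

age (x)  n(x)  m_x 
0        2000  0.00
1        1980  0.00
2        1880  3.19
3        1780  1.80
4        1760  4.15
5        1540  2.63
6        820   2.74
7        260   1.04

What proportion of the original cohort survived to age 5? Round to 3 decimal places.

0.770

l_5 = n_5/n_0 = 1540/2000 = 0.77 → 0.770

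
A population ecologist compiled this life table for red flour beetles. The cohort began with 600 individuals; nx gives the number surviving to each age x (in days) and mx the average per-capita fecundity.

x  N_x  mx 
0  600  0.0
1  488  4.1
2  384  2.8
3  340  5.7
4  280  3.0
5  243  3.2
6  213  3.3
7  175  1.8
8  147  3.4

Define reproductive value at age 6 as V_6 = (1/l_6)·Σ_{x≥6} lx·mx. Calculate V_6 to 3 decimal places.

7.125

lx = nx/n0 = nx/600: 1, 0.81333…, 0.64, 0.56667…, 0.46667…, 0.405, 0.355, 0.29167…, 0.245
lx·mx for x ≥ 6: 1.1715, 0.525…, 0.833 → sum = 2.5295…
V_6 = 2.5295… / l_6 = 2.5295… / 0.355 = 7.125352… → 7.125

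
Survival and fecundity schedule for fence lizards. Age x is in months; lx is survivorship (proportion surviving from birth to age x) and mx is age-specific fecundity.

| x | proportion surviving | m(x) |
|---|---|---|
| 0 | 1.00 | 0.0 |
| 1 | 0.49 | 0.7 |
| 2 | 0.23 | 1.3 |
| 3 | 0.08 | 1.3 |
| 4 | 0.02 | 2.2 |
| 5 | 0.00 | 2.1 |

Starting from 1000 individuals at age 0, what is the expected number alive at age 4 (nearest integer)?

Expected survivors = N0 · l_4 = 1000 × 0.02 = 20 → 20

20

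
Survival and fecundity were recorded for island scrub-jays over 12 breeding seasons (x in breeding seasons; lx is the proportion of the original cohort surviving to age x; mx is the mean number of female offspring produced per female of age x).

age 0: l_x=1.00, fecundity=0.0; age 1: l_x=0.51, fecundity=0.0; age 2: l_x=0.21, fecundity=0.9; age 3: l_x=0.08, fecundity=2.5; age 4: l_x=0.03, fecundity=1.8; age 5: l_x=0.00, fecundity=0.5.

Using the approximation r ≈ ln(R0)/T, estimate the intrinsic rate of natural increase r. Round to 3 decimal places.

-0.302

R0 = Σ lx·mx = 0 + 0 + 0.189 + 0.2 + 0.054 + 0 = 0.443
Σ x·lx·mx = 1.194; T = 1.194/0.443 = 2.69526…
r ≈ ln(R0)/T = ln(0.443)/2.69526… = -0.30208… → -0.302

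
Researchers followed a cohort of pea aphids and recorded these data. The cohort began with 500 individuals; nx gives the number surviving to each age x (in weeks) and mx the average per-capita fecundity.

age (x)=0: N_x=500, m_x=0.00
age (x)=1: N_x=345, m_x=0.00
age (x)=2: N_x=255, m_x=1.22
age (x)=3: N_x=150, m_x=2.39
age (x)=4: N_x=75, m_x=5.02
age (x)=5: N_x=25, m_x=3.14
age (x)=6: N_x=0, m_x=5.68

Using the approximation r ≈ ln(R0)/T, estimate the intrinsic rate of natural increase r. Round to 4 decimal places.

0.2535

lx = nx/n0 = nx/500: 1, 0.69, 0.51, 0.3, 0.15, 0.05, 0
R0 = Σ lx·mx = 0 + 0 + 0.6222 + 0.717 + 0.753 + 0.157 + 0 = 2.2492
Σ x·lx·mx = 7.1924; T = 7.1924/2.2492 = 3.19776…
r ≈ ln(R0)/T = ln(2.2492)/3.19776… = 0.253482… → 0.2535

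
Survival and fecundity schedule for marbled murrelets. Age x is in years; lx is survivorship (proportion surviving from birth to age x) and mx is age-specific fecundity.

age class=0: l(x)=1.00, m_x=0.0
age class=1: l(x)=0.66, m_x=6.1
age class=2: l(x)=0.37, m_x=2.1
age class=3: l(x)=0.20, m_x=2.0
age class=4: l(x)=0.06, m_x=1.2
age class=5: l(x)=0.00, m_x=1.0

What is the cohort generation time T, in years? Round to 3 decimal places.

1.340

lx·mx: 0, 4.026, 0.777, 0.4, 0.072, 0 → R0 = 5.275
x·lx·mx: 0, 4.026, 1.554, 1.2, 0.288, 0 → Σ = 7.068
T = 7.068 / 5.275 = 1.339905… → 1.340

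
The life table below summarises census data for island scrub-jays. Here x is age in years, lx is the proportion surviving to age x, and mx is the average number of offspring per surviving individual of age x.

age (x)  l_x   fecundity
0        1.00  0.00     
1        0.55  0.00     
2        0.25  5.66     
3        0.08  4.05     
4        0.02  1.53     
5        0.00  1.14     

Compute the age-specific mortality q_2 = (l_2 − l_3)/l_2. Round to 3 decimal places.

q_2 = (l_2 − l_3) / l_2 = (0.25 − 0.08) / 0.25
     = 0.17 / 0.25 = 0.68 → 0.680

0.680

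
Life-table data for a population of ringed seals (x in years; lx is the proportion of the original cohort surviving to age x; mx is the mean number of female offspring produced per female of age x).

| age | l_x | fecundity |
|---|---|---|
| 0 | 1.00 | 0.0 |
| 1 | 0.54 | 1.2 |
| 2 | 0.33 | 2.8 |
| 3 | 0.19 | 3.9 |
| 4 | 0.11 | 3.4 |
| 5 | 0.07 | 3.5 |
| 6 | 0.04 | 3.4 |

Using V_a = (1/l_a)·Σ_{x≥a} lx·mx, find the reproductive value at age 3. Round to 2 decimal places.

7.87

lx·mx for x ≥ 3: 0.741, 0.374, 0.245, 0.136 → sum = 1.496
V_3 = 1.496 / l_3 = 1.496 / 0.19 = 7.873684… → 7.87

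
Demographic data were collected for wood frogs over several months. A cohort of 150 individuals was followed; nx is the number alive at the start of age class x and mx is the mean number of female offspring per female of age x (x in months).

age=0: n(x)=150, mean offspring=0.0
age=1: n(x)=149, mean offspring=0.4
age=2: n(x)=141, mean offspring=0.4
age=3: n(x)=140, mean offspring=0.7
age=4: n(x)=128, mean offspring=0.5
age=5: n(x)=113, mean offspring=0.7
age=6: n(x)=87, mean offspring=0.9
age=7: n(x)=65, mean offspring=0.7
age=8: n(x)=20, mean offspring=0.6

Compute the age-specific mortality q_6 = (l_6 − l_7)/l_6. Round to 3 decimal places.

0.253

lx = nx/n0 = nx/150: 1, 0.99333…, 0.94, 0.93333…, 0.85333…, 0.75333…, 0.58, 0.43333…, 0.13333…
q_6 = (l_6 − l_7) / l_6 = (0.58 − 0.433333…) / 0.58
     = 0.146667… / 0.58 = 0.252874… → 0.253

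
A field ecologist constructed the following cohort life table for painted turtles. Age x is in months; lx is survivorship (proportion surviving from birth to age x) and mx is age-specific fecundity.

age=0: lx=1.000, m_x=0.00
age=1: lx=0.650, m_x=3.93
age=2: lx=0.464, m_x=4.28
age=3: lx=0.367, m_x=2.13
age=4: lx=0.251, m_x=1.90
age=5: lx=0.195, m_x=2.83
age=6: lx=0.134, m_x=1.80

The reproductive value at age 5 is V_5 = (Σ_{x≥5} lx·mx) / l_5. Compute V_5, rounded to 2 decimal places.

4.07

lx·mx for x ≥ 5: 0.55185, 0.2412 → sum = 0.79305
V_5 = 0.79305 / l_5 = 0.79305 / 0.195 = 4.066923… → 4.07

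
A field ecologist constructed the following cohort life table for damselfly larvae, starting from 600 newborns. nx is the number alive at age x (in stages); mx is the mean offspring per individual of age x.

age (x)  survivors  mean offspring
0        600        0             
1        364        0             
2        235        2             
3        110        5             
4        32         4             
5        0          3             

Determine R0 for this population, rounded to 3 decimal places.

lx = nx/n0 = nx/600: 1, 0.60667…, 0.39167…, 0.18333…, 0.05333…, 0
lx·mx by age: 0, 0, 0.783333…, 0.916667…, 0.213333…, 0
R0 = Σ lx·mx = 1.913333… → 1.913

1.913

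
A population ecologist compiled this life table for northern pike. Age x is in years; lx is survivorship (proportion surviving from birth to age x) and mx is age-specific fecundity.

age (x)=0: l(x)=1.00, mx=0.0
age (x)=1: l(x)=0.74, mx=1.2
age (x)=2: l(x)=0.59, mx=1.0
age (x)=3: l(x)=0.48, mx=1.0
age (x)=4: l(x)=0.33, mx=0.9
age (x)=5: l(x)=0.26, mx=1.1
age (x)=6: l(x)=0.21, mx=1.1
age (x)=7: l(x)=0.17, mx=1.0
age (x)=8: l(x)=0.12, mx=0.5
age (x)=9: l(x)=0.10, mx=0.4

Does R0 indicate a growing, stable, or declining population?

R0 = Σ lx·mx = 0 + 0.888 + 0.59 + 0.48 + 0.297 + 0.286 + 0.231 + 0.17 + 0.06 + 0.04 = 3.042
R0 > 1, so the population is growing.

growing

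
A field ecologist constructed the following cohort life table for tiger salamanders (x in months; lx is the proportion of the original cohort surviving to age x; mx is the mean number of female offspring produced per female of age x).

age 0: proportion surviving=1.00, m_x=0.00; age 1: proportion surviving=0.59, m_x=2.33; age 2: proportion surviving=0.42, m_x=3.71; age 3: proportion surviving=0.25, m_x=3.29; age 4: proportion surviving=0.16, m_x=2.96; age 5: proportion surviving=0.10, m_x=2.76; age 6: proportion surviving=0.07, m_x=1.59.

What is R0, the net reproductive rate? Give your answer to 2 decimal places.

lx·mx by age: 0, 1.3747, 1.5582, 0.8225, 0.4736, 0.276, 0.1113
R0 = Σ lx·mx = 4.6163 → 4.62

4.62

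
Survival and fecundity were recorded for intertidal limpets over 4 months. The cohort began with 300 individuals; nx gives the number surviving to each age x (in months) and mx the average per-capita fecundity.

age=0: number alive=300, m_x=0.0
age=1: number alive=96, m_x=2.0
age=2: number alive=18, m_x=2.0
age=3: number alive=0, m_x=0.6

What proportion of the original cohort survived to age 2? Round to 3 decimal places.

l_2 = n_2/n_0 = 18/300 = 0.06 → 0.060

0.060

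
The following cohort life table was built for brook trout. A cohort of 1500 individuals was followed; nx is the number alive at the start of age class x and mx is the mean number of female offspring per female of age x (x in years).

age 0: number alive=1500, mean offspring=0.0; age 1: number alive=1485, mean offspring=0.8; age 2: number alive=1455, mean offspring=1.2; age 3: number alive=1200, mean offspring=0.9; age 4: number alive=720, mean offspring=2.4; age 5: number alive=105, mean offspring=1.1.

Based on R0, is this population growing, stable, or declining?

growing

lx = nx/n0 = nx/1500: 1, 0.99, 0.97, 0.8, 0.48, 0.07
R0 = Σ lx·mx = 0 + 0.792 + 1.164 + 0.72 + 1.152 + 0.077 = 3.905
R0 > 1, so the population is growing.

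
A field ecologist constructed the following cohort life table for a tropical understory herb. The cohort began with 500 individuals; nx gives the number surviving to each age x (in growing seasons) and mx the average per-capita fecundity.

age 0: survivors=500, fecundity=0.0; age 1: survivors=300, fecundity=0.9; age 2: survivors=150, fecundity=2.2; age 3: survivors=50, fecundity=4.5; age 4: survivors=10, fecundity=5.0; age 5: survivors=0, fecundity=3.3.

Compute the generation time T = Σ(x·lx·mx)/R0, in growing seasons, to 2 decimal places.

lx = nx/n0 = nx/500: 1, 0.6, 0.3, 0.1, 0.02, 0
lx·mx: 0, 0.54, 0.66, 0.45, 0.1, 0 → R0 = 1.75
x·lx·mx: 0, 0.54, 1.32, 1.35, 0.4, 0 → Σ = 3.61
T = 3.61 / 1.75 = 2.062857… → 2.06

2.06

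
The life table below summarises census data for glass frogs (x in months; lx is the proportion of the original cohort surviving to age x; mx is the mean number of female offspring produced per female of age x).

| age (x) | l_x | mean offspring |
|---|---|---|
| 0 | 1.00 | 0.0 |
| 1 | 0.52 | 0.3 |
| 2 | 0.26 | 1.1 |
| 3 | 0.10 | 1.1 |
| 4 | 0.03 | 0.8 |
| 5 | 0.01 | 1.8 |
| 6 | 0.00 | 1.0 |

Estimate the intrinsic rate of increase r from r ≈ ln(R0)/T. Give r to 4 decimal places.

-0.2487

R0 = Σ lx·mx = 0 + 0.156 + 0.286 + 0.11 + 0.024 + 0.018 + 0 = 0.594
Σ x·lx·mx = 1.244; T = 1.244/0.594 = 2.09428…
r ≈ ln(R0)/T = ln(0.594)/2.09428… = -0.248714… → -0.2487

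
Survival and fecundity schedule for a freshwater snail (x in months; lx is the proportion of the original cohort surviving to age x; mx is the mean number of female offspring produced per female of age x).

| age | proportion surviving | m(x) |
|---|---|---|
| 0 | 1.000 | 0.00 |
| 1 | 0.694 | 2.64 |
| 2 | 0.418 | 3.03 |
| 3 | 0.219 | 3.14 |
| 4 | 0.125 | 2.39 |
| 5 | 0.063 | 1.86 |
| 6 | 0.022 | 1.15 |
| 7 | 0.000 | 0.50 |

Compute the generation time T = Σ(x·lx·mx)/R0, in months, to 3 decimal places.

1.978

lx·mx: 0, 1.83216, 1.26654, 0.68766, 0.29875, 0.11718, 0.0253, 0 → R0 = 4.22759
x·lx·mx: 0, 1.83216, 2.53308, 2.06298, 1.195, 0.5859, 0.1518, 0 → Σ = 8.36092
T = 8.36092 / 4.22759 = 1.977704… → 1.978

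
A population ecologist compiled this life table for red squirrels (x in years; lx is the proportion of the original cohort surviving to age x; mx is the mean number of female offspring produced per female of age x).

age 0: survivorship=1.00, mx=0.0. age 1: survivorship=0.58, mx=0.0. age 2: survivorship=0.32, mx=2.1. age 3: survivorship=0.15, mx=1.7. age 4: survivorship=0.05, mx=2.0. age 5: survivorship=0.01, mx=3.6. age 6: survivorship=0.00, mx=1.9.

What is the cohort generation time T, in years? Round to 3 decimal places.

2.530

lx·mx: 0, 0, 0.672, 0.255, 0.1, 0.036, 0 → R0 = 1.063
x·lx·mx: 0, 0, 1.344, 0.765, 0.4, 0.18, 0 → Σ = 2.689
T = 2.689 / 1.063 = 2.529633… → 2.530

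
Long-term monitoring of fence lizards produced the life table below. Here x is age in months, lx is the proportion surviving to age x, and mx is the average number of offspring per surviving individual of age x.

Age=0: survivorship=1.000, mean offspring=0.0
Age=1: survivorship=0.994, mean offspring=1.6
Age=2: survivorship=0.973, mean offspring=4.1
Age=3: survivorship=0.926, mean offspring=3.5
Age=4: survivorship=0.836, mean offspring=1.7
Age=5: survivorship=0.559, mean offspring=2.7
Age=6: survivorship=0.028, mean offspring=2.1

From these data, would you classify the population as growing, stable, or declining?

growing

R0 = Σ lx·mx = 0 + 1.5904 + 3.9893 + 3.241 + 1.4212 + 1.5093 + 0.0588 = 11.81
R0 > 1, so the population is growing.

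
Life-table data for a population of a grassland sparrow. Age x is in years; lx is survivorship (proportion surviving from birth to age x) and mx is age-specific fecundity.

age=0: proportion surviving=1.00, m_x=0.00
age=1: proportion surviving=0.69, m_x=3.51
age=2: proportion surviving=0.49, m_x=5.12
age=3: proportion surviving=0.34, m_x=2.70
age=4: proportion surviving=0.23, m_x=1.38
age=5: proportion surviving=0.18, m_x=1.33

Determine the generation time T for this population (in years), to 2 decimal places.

1.98

lx·mx: 0, 2.4219, 2.5088, 0.918, 0.3174, 0.2394 → R0 = 6.4055
x·lx·mx: 0, 2.4219, 5.0176, 2.754, 1.2696, 1.197 → Σ = 12.6601
T = 12.6601 / 6.4055 = 1.976442… → 1.98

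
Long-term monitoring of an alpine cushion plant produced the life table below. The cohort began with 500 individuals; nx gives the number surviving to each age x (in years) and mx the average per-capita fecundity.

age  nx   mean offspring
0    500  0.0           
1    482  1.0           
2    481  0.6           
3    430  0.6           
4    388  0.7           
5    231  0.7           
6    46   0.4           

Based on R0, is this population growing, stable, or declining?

lx = nx/n0 = nx/500: 1, 0.964, 0.962, 0.86, 0.776, 0.462, 0.092
R0 = Σ lx·mx = 0 + 0.964 + 0.5772 + 0.516 + 0.5432 + 0.3234 + 0.0368 = 2.9606
R0 > 1, so the population is growing.

growing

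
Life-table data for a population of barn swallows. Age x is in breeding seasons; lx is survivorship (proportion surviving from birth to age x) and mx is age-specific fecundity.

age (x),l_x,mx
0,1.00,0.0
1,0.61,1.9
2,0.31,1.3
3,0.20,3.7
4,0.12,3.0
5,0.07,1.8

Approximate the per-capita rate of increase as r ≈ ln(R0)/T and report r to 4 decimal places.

0.4570

R0 = Σ lx·mx = 0 + 1.159 + 0.403 + 0.74 + 0.36 + 0.126 = 2.788
Σ x·lx·mx = 6.255; T = 6.255/2.788 = 2.24354…
r ≈ ln(R0)/T = ln(2.788)/2.24354… = 0.457011… → 0.4570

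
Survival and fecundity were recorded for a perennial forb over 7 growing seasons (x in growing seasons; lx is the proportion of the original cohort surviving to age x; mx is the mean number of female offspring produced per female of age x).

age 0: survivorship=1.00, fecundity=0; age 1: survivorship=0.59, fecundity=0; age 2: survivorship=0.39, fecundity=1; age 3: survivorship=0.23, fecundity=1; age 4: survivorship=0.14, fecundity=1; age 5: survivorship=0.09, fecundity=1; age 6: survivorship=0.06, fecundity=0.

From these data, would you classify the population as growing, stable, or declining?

declining

R0 = Σ lx·mx = 0 + 0 + 0.39 + 0.23 + 0.14 + 0.09 + 0 = 0.85
R0 < 1, so the population is declining.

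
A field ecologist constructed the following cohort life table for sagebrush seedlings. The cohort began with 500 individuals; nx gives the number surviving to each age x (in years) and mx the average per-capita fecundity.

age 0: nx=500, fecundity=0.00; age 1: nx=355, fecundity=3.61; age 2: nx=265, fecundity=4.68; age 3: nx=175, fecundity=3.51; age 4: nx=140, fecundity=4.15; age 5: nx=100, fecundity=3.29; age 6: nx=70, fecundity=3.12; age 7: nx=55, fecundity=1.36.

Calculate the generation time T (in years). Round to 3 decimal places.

lx = nx/n0 = nx/500: 1, 0.71, 0.53, 0.35, 0.28, 0.2, 0.14, 0.11
lx·mx: 0, 2.5631, 2.4804, 1.2285, 1.162, 0.658, 0.4368, 0.1496 → R0 = 8.6784
x·lx·mx: 0, 2.5631, 4.9608, 3.6855, 4.648, 3.29, 2.6208, 1.0472 → Σ = 22.8154
T = 22.8154 / 8.6784 = 2.628987… → 2.629

2.629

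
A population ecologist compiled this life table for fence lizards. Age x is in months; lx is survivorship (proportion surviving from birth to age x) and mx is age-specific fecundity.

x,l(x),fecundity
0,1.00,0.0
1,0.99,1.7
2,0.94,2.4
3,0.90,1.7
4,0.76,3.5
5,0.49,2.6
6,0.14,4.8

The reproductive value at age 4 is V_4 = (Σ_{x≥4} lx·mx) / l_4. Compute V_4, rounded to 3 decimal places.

6.061

lx·mx for x ≥ 4: 2.66, 1.274, 0.672 → sum = 4.606
V_4 = 4.606 / l_4 = 4.606 / 0.76 = 6.060526… → 6.061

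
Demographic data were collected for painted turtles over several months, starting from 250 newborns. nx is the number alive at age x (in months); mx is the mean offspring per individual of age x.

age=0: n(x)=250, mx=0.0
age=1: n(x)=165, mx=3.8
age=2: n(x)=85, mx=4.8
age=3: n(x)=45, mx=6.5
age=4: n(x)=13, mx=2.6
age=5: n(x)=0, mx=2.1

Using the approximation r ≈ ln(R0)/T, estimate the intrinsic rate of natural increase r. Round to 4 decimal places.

0.9395

lx = nx/n0 = nx/250: 1, 0.66, 0.34, 0.18, 0.052, 0
R0 = Σ lx·mx = 0 + 2.508 + 1.632 + 1.17 + 0.1352 + 0 = 5.4452
Σ x·lx·mx = 9.8228; T = 9.8228/5.4452 = 1.80394…
r ≈ ln(R0)/T = ln(5.4452)/1.80394… = 0.939464… → 0.9395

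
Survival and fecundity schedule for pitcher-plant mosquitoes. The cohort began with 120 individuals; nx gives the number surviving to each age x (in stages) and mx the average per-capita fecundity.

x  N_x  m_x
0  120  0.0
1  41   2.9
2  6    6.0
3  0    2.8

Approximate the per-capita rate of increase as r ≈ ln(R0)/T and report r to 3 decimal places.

lx = nx/n0 = nx/120: 1, 0.34167…, 0.05, 0
R0 = Σ lx·mx = 0 + 0.99083… + 0.3 + 0 = 1.290833…
Σ x·lx·mx = 1.590833…; T = 1.590833…/1.290833… = 1.23241…
r ≈ ln(R0)/T = ln(1.290833…)/1.23241… = 0.20715… → 0.207

0.207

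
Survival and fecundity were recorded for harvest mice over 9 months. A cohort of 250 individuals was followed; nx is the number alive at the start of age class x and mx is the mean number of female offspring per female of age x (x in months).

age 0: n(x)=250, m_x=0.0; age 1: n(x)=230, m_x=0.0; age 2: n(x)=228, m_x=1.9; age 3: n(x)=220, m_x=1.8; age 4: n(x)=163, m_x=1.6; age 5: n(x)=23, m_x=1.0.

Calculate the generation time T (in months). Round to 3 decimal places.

2.886

lx = nx/n0 = nx/250: 1, 0.92, 0.912, 0.88, 0.652, 0.092
lx·mx: 0, 0, 1.7328, 1.584, 1.0432, 0.092 → R0 = 4.452
x·lx·mx: 0, 0, 3.4656, 4.752, 4.1728, 0.46 → Σ = 12.8504
T = 12.8504 / 4.452 = 2.886433… → 2.886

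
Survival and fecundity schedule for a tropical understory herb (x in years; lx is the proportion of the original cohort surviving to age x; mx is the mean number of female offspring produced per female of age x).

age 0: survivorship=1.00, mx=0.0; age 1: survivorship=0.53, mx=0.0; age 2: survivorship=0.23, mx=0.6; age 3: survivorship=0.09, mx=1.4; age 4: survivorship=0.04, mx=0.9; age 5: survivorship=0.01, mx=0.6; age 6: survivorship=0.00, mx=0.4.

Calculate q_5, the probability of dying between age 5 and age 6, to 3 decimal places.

q_5 = (l_5 − l_6) / l_5 = (0.01 − 0) / 0.01
     = 0.01 / 0.01 = 1 → 1.000

1.000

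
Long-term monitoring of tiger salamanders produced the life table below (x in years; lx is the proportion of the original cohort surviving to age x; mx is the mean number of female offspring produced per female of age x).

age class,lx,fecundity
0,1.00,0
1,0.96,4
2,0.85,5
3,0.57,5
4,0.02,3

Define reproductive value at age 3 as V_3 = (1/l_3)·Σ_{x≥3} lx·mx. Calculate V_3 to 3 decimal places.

lx·mx for x ≥ 3: 2.85, 0.06 → sum = 2.91
V_3 = 2.91 / l_3 = 2.91 / 0.57 = 5.105263… → 5.105

5.105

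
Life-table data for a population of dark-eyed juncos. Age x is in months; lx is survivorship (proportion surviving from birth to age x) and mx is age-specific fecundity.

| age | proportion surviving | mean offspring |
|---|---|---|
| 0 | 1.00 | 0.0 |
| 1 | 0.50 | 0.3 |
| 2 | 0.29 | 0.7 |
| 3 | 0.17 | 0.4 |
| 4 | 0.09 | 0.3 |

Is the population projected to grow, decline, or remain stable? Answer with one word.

declining

R0 = Σ lx·mx = 0 + 0.15 + 0.203 + 0.068 + 0.027 = 0.448
R0 < 1, so the population is declining.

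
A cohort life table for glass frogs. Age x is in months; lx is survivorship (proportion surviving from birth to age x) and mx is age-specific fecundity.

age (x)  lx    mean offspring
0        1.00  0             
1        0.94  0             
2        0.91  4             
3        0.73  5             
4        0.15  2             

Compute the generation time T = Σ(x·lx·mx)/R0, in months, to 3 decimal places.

lx·mx: 0, 0, 3.64, 3.65, 0.3 → R0 = 7.59
x·lx·mx: 0, 0, 7.28, 10.95, 1.2 → Σ = 19.43
T = 19.43 / 7.59 = 2.559947… → 2.560

2.560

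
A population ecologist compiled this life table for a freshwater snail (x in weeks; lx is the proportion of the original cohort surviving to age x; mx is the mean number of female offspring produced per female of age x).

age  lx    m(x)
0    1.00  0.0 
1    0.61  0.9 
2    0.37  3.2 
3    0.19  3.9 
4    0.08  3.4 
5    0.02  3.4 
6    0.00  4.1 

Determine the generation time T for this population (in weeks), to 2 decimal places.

2.33

lx·mx: 0, 0.549, 1.184, 0.741, 0.272, 0.068, 0 → R0 = 2.814
x·lx·mx: 0, 0.549, 2.368, 2.223, 1.088, 0.34, 0 → Σ = 6.568
T = 6.568 / 2.814 = 2.334044… → 2.33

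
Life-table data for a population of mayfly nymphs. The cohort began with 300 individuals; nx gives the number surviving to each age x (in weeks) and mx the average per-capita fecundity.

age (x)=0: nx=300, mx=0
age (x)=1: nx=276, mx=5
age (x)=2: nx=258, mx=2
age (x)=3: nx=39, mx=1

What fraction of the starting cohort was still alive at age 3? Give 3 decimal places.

l_3 = n_3/n_0 = 39/300 = 0.13 → 0.130

0.130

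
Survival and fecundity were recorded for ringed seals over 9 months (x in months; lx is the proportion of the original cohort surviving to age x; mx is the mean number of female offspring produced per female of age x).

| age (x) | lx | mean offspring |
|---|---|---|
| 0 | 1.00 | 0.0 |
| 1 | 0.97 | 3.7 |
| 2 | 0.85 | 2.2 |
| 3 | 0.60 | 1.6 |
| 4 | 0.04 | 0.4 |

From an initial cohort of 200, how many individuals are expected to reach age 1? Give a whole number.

Expected survivors = N0 · l_1 = 200 × 0.97 = 194 → 194

194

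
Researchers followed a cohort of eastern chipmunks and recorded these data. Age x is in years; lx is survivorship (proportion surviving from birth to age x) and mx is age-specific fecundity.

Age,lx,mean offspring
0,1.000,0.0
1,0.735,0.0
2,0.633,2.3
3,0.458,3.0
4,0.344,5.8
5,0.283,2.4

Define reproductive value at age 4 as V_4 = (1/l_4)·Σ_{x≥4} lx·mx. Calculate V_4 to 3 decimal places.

lx·mx for x ≥ 4: 1.9952, 0.6792 → sum = 2.6744
V_4 = 2.6744 / l_4 = 2.6744 / 0.344 = 7.774419… → 7.774

7.774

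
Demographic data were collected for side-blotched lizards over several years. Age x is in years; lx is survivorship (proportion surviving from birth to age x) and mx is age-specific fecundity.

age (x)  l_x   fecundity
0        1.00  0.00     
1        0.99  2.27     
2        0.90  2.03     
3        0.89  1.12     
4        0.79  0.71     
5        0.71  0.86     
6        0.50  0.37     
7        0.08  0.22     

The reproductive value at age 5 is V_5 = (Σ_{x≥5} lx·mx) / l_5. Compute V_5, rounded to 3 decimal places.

lx·mx for x ≥ 5: 0.6106, 0.185, 0.0176 → sum = 0.8132
V_5 = 0.8132 / l_5 = 0.8132 / 0.71 = 1.145352… → 1.145

1.145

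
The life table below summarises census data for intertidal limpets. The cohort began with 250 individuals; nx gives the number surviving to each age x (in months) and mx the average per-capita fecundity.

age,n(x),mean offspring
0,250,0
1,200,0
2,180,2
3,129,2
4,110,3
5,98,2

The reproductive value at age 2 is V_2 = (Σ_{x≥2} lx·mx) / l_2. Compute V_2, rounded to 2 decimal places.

lx = nx/n0 = nx/250: 1, 0.8, 0.72, 0.516, 0.44, 0.392
lx·mx for x ≥ 2: 1.44, 1.032, 1.32, 0.784 → sum = 4.576
V_2 = 4.576 / l_2 = 4.576 / 0.72 = 6.355556… → 6.36

6.36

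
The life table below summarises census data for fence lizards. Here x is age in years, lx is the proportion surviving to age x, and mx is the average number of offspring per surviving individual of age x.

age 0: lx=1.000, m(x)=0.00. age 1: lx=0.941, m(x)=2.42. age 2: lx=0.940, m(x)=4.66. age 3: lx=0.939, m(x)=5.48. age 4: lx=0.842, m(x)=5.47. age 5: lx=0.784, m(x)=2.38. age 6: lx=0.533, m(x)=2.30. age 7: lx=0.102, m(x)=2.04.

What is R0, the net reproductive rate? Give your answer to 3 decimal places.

lx·mx by age: 0, 2.27722, 4.3804, 5.14572, 4.60574, 1.86592, 1.2259, 0.20808
R0 = Σ lx·mx = 19.70898 → 19.709

19.709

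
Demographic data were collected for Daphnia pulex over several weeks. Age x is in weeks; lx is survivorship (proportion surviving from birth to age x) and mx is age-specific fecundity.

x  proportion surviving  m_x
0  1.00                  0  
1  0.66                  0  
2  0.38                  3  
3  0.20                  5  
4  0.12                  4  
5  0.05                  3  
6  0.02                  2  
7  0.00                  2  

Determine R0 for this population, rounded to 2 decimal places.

2.81

lx·mx by age: 0, 0, 1.14, 1, 0.48, 0.15, 0.04, 0
R0 = Σ lx·mx = 2.81 → 2.81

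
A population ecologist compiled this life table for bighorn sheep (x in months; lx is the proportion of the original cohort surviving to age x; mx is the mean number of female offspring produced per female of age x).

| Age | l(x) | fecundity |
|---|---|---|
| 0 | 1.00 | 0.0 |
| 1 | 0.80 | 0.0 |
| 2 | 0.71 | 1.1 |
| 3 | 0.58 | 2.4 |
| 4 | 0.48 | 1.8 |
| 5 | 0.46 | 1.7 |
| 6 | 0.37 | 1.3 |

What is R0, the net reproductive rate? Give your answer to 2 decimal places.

4.30

lx·mx by age: 0, 0, 0.781, 1.392, 0.864, 0.782, 0.481
R0 = Σ lx·mx = 4.3 → 4.30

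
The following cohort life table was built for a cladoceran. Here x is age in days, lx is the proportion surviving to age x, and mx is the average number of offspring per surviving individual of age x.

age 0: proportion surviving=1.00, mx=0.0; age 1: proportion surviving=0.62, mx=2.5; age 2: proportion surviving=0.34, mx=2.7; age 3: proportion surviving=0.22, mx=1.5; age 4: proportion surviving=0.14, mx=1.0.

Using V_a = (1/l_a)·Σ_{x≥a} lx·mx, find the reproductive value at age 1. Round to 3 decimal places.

lx·mx for x ≥ 1: 1.55, 0.918, 0.33, 0.14 → sum = 2.938
V_1 = 2.938 / l_1 = 2.938 / 0.62 = 4.73871… → 4.739

4.739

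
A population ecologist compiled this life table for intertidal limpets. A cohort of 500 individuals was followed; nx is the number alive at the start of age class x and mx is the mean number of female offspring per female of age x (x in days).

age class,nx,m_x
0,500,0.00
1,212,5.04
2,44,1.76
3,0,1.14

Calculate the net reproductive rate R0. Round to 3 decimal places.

2.292

lx = nx/n0 = nx/500: 1, 0.424, 0.088, 0
lx·mx by age: 0, 2.13696, 0.15488, 0
R0 = Σ lx·mx = 2.29184 → 2.292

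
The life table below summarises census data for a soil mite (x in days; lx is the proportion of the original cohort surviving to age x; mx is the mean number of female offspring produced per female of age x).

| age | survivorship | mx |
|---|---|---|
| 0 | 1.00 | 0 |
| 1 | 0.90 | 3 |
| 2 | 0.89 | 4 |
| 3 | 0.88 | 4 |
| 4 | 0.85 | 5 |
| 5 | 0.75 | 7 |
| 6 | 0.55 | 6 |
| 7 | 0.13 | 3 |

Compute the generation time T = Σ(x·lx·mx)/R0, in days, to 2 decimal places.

3.75

lx·mx: 0, 2.7, 3.56, 3.52, 4.25, 5.25, 3.3, 0.39 → R0 = 22.97
x·lx·mx: 0, 2.7, 7.12, 10.56, 17, 26.25, 19.8, 2.73 → Σ = 86.16
T = 86.16 / 22.97 = 3.75098… → 3.75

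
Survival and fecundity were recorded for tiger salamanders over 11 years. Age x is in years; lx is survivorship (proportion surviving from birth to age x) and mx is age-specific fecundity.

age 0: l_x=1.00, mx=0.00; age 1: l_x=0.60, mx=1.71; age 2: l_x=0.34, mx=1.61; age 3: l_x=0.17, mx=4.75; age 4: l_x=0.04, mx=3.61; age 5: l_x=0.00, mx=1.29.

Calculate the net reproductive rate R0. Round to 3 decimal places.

lx·mx by age: 0, 1.026, 0.5474, 0.8075, 0.1444, 0
R0 = Σ lx·mx = 2.5253 → 2.525

2.525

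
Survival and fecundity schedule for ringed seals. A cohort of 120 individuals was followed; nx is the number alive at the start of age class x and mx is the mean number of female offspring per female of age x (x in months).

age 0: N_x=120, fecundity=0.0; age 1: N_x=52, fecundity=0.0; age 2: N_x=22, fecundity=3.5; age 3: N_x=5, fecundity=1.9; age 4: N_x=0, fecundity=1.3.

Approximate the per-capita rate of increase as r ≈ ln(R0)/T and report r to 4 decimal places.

-0.1552

lx = nx/n0 = nx/120: 1, 0.43333…, 0.18333…, 0.04167…, 0
R0 = Σ lx·mx = 0 + 0 + 0.64167… + 0.07917… + 0 = 0.720833…
Σ x·lx·mx = 1.520833…; T = 1.520833…/0.720833… = 2.10983…
r ≈ ln(R0)/T = ln(0.720833…)/2.10983… = -0.155154… → -0.1552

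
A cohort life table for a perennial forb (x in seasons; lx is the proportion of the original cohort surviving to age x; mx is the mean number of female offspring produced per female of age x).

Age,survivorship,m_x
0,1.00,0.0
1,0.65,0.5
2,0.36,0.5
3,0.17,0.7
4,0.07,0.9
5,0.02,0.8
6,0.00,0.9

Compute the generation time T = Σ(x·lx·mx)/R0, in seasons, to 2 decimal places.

lx·mx: 0, 0.325, 0.18, 0.119, 0.063, 0.016, 0 → R0 = 0.703
x·lx·mx: 0, 0.325, 0.36, 0.357, 0.252, 0.08, 0 → Σ = 1.374
T = 1.374 / 0.703 = 1.954481… → 1.95

1.95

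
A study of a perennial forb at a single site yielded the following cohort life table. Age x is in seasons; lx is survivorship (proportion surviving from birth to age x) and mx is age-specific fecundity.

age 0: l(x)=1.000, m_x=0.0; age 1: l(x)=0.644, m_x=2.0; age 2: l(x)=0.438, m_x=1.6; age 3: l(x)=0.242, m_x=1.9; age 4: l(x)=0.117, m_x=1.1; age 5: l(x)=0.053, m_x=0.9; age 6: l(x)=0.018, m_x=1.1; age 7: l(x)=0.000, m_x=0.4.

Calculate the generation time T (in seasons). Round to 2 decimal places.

1.87

lx·mx: 0, 1.288, 0.7008, 0.4598, 0.1287, 0.0477, 0.0198, 0 → R0 = 2.6448
x·lx·mx: 0, 1.288, 1.4016, 1.3794, 0.5148, 0.2385, 0.1188, 0 → Σ = 4.9411
T = 4.9411 / 2.6448 = 1.868232… → 1.87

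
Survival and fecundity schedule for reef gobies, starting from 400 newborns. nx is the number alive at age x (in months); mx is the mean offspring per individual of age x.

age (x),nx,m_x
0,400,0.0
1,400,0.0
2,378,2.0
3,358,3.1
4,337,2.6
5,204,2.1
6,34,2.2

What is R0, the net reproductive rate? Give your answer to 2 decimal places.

lx = nx/n0 = nx/400: 1, 1, 0.945, 0.895, 0.8425, 0.51, 0.085
lx·mx by age: 0, 0, 1.89, 2.7745, 2.1905, 1.071, 0.187
R0 = Σ lx·mx = 8.113 → 8.11

8.11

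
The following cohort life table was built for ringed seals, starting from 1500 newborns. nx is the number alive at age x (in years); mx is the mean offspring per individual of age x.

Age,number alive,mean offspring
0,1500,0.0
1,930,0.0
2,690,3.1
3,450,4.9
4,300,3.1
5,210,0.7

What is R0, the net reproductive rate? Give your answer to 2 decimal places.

3.61

lx = nx/n0 = nx/1500: 1, 0.62, 0.46, 0.3, 0.2, 0.14
lx·mx by age: 0, 0, 1.426, 1.47, 0.62, 0.098
R0 = Σ lx·mx = 3.614 → 3.61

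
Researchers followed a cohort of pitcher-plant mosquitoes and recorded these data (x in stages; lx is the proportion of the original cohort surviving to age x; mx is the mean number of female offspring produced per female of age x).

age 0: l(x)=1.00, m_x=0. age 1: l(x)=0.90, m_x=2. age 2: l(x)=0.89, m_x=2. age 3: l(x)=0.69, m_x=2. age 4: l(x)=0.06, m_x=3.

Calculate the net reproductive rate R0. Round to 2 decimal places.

lx·mx by age: 0, 1.8, 1.78, 1.38, 0.18
R0 = Σ lx·mx = 5.14 → 5.14

5.14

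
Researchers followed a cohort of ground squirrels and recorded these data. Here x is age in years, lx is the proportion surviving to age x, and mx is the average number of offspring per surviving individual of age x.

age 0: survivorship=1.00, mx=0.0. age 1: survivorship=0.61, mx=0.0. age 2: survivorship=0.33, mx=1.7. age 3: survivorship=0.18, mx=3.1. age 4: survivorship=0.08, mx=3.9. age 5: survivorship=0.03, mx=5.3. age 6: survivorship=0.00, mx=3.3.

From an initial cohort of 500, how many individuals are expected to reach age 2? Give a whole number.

Expected survivors = N0 · l_2 = 500 × 0.33 = 165 → 165

165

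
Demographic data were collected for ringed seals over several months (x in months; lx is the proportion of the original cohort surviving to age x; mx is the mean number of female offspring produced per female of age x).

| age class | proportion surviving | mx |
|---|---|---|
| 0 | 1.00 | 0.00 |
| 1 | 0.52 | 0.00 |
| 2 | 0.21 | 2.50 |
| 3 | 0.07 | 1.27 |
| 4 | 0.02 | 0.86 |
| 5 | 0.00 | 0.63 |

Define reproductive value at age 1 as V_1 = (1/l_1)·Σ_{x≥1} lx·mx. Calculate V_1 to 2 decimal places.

1.21

lx·mx for x ≥ 1: 0, 0.525, 0.0889, 0.0172, 0 → sum = 0.6311
V_1 = 0.6311 / l_1 = 0.6311 / 0.52 = 1.213654… → 1.21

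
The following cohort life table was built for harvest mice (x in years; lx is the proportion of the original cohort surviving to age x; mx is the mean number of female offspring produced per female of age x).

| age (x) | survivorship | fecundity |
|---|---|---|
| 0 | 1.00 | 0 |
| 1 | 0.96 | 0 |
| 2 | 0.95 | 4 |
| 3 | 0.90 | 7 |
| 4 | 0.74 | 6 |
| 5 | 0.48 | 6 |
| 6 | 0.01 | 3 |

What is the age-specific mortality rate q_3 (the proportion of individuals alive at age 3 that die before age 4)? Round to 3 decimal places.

0.178

q_3 = (l_3 − l_4) / l_3 = (0.9 − 0.74) / 0.9
     = 0.16 / 0.9 = 0.177778… → 0.178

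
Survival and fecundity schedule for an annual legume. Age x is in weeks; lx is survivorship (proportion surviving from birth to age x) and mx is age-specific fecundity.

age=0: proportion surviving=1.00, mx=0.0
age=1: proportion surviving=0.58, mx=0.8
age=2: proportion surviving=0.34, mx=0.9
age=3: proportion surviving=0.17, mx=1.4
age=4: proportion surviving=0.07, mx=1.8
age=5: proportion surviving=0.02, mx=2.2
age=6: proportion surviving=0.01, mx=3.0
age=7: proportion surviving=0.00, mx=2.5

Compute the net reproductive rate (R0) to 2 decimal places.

1.21

lx·mx by age: 0, 0.464, 0.306, 0.238, 0.126, 0.044, 0.03, 0
R0 = Σ lx·mx = 1.208 → 1.21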